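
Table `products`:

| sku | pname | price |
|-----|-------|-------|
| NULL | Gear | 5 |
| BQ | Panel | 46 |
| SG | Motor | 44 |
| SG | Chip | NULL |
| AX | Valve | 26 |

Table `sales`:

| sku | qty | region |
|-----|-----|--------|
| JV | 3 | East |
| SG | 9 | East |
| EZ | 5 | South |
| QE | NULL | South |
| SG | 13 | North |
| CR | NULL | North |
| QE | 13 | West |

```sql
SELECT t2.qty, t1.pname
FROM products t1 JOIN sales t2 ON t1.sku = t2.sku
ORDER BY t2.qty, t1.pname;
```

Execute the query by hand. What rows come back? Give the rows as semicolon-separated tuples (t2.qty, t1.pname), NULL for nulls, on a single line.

(9, Chip); (9, Motor); (13, Chip); (13, Motor)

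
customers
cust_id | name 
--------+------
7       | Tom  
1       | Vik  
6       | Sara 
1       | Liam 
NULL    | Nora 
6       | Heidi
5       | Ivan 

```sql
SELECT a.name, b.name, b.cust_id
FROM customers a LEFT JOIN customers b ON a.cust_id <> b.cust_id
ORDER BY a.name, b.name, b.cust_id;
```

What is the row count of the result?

LEFT JOIN keeps every row from `customers a`; unmatched rows get NULL for `customers b`'s columns.
Matching on a.cust_id <> b.cust_id. A NULL in a compared column never satisfies the condition.
Matched pairs: 26; unmatched a rows kept: 1.
Total: 26 matched + 1 padded = 27 rows.

27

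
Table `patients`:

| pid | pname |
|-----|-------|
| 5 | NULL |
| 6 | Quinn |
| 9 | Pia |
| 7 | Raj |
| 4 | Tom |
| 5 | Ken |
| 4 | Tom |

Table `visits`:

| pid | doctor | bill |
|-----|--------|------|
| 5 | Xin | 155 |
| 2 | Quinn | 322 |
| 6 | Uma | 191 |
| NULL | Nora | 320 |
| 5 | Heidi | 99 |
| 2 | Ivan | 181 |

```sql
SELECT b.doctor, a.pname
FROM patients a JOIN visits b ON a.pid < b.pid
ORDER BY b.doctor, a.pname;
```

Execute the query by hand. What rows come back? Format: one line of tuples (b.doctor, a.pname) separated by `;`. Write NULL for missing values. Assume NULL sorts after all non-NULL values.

(Heidi, Tom); (Heidi, Tom); (Uma, Ken); (Uma, Tom); (Uma, Tom); (Uma, NULL); (Xin, Tom); (Xin, Tom)

INNER JOIN keeps only pairs where the ON condition holds.
Matching on a.pid < b.pid. A NULL in a compared column never satisfies the condition.
- a[0] pid=5 → 1 match(es) in b → 1 row(s).
- a[1] pid=6 → no match; dropped.
- a[2] pid=9 → no match; dropped.
- a[3] pid=7 → no match; dropped.
- a[4] pid=4 → 3 match(es) in b → 3 row(s).
- a[5] pid=5 → 1 match(es) in b → 1 row(s).
- a[6] pid=4 → 3 match(es) in b → 3 row(s).
After projecting and ordering:
b.doctor | a.pname
Heidi | Tom
Heidi | Tom
Uma | Ken
Uma | Tom
Uma | Tom
Uma | NULL
Xin | Tom
Xin | Tom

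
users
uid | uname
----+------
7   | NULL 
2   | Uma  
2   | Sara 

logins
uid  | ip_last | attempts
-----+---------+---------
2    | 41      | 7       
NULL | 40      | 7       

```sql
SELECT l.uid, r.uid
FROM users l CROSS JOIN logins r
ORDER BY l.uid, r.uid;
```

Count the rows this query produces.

6

CROSS JOIN pairs every row of `users` with every row of `logins`: 3 × 2 = 6 rows.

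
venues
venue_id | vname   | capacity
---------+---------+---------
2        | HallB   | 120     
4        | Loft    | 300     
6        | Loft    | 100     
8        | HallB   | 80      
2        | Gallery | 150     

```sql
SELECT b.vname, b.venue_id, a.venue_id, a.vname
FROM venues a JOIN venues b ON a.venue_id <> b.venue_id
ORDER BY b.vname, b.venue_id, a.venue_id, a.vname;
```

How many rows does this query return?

INNER JOIN keeps only pairs where the ON condition holds.
Matching on a.venue_id <> b.venue_id.
- a row (venue_id=2): matches 3 b row(s) → 3 output row(s).
- a row (venue_id=4): matches 4 b row(s) → 4 output row(s).
- a row (venue_id=6): matches 4 b row(s) → 4 output row(s).
- a row (venue_id=8): matches 4 b row(s) → 4 output row(s).
- a row (venue_id=2): matches 3 b row(s) → 3 output row(s).
Total: 18 rows.

18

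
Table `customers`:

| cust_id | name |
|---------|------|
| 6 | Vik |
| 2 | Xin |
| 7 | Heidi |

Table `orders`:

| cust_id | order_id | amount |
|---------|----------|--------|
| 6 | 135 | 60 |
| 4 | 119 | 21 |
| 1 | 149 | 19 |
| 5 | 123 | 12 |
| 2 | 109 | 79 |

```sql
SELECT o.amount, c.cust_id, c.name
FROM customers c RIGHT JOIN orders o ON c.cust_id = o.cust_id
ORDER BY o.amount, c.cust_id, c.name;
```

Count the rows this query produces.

RIGHT JOIN keeps every row from `orders`; unmatched rows get NULL for `customers`'s columns.
Matching on c.cust_id = o.cust_id.
- c (cust_id=6) pairs with 1 row(s) of o.
- c (cust_id=2) pairs with 1 row(s) of o.
- c (cust_id=7) has no partner in o.
- plus 3 unmatched o row(s), each kept with NULL c columns.
Total: 2 matched + 3 padded = 5 rows.

5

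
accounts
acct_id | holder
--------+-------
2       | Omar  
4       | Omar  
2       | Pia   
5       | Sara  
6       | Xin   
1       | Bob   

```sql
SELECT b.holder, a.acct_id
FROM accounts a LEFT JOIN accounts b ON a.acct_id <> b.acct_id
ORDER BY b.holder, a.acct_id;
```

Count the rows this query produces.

28

LEFT JOIN keeps every row from `accounts a`; unmatched rows get NULL for `accounts b`'s columns.
Matching on a.acct_id <> b.acct_id.
- a row (acct_id=2): matches 4 b row(s) → 4 output row(s).
- a row (acct_id=4): matches 5 b row(s) → 5 output row(s).
- a row (acct_id=2): matches 4 b row(s) → 4 output row(s).
- a row (acct_id=5): matches 5 b row(s) → 5 output row(s).
- a row (acct_id=6): matches 5 b row(s) → 5 output row(s).
- a row (acct_id=1): matches 5 b row(s) → 5 output row(s).
Total: 28 rows.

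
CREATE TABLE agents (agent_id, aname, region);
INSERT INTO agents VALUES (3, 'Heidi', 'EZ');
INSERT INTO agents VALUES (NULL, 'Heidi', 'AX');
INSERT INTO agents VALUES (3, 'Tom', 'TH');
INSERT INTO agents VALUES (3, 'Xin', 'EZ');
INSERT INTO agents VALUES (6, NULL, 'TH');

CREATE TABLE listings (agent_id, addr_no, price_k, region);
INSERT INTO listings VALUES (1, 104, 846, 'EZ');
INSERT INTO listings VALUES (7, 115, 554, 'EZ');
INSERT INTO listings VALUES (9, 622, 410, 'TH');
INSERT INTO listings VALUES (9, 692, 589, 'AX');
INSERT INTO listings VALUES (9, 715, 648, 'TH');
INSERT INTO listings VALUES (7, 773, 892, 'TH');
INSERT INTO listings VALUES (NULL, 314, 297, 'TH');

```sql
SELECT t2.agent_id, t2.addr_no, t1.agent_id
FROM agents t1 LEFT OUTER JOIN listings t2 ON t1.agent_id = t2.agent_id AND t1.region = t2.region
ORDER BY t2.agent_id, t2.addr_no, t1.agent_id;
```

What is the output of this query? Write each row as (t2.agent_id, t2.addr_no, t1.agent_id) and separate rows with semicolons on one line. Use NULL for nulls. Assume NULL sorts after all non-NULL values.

(NULL, NULL, 3); (NULL, NULL, 3); (NULL, NULL, 3); (NULL, NULL, 6); (NULL, NULL, NULL)

LEFT JOIN keeps every row from `agents`; unmatched rows get NULL for `listings`'s columns.
Matching on t1.agent_id = t2.agent_id AND t1.region = t2.region. A NULL in a compared column never satisfies the condition.
Matched pairs: 0; unmatched t1 rows kept: 5.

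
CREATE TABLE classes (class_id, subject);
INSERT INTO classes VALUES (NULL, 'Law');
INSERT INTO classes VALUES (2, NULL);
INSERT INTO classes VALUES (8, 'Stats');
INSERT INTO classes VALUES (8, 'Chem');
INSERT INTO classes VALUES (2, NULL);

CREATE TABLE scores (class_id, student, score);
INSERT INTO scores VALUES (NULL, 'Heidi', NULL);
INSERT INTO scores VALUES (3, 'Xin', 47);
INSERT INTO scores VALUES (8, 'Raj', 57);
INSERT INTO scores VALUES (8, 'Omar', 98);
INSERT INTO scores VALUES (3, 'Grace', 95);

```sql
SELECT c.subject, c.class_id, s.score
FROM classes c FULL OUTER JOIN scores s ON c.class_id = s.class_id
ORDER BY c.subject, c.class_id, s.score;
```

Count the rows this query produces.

FULL OUTER JOIN keeps every row from both sides; unmatched rows get NULL for the other side's columns.
Matching on c.class_id = s.class_id. A NULL in a compared column never satisfies the condition.
- c row (class_id=NULL): no match → kept, s columns NULL.
- c row (class_id=2): no match → kept, s columns NULL.
- c row (class_id=8): matches 2 s row(s) → 2 output row(s).
- c row (class_id=8): matches 2 s row(s) → 2 output row(s).
- c row (class_id=2): no match → kept, s columns NULL.
- 3 s row(s) had no c match → kept, c columns NULL.
Total: 4 matched + 6 padded = 10 rows.

10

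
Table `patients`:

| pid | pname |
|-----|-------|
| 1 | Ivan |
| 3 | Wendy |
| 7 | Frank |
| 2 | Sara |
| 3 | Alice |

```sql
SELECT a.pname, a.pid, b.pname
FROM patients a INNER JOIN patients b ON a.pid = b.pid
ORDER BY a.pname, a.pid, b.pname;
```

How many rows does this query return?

INNER JOIN keeps only pairs where the ON condition holds.
Matching on a.pid = b.pid.
- a[0] pid=1 → 1 match(es) in b → 1 row(s).
- a[1] pid=3 → 2 match(es) in b → 2 row(s).
- a[2] pid=7 → 1 match(es) in b → 1 row(s).
- a[3] pid=2 → 1 match(es) in b → 1 row(s).
- a[4] pid=3 → 2 match(es) in b → 2 row(s).
Total: 7 rows.

7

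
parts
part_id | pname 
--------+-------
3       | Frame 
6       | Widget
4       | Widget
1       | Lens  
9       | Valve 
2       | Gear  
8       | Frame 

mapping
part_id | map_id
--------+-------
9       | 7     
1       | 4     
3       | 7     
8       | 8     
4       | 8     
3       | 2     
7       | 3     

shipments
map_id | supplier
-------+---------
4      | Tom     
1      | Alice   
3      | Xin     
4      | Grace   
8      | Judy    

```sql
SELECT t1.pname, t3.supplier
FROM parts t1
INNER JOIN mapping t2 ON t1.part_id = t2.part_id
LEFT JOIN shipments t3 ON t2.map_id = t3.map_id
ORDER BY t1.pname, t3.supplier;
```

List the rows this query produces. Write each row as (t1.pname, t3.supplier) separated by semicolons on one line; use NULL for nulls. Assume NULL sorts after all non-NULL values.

(Frame, Judy); (Frame, NULL); (Frame, NULL); (Lens, Grace); (Lens, Tom); (Valve, NULL); (Widget, Judy)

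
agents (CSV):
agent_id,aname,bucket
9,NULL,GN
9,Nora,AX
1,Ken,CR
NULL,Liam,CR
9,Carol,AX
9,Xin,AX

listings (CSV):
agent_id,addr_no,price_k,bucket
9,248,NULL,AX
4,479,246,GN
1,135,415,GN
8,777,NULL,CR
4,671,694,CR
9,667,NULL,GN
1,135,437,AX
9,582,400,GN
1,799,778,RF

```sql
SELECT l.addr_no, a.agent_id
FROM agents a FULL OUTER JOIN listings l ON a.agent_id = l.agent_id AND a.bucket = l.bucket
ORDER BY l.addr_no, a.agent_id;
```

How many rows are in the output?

13

FULL OUTER JOIN keeps every row from both sides; unmatched rows get NULL for the other side's columns.
Matching on a.agent_id = l.agent_id AND a.bucket = l.bucket. A NULL in a compared column never satisfies the condition.
Matched pairs: 5; unmatched a rows kept: 2; unmatched l rows kept: 6.
Total: 5 matched + 8 padded = 13 rows.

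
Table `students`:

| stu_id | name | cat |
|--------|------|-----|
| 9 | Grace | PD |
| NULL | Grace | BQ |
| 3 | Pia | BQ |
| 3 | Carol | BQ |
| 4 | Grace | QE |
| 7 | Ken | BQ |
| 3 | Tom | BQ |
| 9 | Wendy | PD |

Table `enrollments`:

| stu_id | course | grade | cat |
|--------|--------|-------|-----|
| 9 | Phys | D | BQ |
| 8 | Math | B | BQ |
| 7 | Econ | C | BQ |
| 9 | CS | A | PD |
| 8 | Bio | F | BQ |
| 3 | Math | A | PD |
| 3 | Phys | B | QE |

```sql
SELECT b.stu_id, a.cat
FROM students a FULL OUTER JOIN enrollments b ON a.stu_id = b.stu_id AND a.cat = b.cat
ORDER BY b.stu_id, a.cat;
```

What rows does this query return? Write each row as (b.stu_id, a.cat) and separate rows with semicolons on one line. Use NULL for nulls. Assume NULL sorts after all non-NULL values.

(3, NULL); (3, NULL); (7, BQ); (8, NULL); (8, NULL); (9, PD); (9, PD); (9, NULL); (NULL, BQ); (NULL, BQ); (NULL, BQ); (NULL, BQ); (NULL, QE)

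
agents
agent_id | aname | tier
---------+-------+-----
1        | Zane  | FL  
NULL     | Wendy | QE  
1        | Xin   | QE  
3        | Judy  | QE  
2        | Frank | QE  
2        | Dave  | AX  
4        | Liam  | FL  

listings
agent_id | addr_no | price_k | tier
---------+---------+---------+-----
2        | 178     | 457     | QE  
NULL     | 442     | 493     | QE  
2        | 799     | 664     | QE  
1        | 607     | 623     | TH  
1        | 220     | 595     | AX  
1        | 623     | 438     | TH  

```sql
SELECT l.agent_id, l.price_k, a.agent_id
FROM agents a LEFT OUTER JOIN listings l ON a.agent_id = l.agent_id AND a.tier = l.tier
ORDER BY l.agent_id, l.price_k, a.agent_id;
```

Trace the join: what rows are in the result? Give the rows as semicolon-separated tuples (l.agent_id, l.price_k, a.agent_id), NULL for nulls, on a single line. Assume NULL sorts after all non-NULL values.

LEFT JOIN keeps every row from `agents`; unmatched rows get NULL for `listings`'s columns.
Matching on a.agent_id = l.agent_id AND a.tier = l.tier. A NULL in a compared column never satisfies the condition.
- a (agent_id=1, tier=FL) has no partner → padded with NULL.
- a (agent_id=NULL, tier=QE) has no partner → padded with NULL.
- a (agent_id=1, tier=QE) has no partner → padded with NULL.
- a (agent_id=3, tier=QE) has no partner → padded with NULL.
- a (agent_id=2, tier=QE) pairs with 2 row(s) of l.
- a (agent_id=2, tier=AX) has no partner → padded with NULL.
- a (agent_id=4, tier=FL) has no partner → padded with NULL.
After projecting and ordering:
l.agent_id | l.price_k | a.agent_id
2 | 457 | 2
2 | 664 | 2
NULL | NULL | 1
NULL | NULL | 1
NULL | NULL | 2
NULL | NULL | 3
NULL | NULL | 4
NULL | NULL | NULL

(2, 457, 2); (2, 664, 2); (NULL, NULL, 1); (NULL, NULL, 1); (NULL, NULL, 2); (NULL, NULL, 3); (NULL, NULL, 4); (NULL, NULL, NULL)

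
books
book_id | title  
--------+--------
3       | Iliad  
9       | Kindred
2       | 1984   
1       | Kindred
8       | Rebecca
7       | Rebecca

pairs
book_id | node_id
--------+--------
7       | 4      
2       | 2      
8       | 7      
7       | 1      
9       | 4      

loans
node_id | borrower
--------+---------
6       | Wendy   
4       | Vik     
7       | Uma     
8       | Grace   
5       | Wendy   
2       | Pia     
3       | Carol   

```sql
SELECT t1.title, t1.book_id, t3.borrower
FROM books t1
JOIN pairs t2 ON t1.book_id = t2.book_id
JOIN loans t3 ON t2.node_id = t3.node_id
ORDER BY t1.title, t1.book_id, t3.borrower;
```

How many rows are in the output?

4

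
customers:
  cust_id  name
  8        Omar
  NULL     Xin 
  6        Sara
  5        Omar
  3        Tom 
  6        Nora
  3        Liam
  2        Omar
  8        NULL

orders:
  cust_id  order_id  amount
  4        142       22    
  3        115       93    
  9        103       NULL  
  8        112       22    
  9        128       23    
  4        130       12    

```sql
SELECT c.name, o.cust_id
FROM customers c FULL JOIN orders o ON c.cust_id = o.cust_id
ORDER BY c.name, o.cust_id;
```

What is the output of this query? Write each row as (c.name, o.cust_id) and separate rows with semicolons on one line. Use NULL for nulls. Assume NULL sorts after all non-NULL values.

(Liam, 3); (Nora, NULL); (Omar, 8); (Omar, NULL); (Omar, NULL); (Sara, NULL); (Tom, 3); (Xin, NULL); (NULL, 4); (NULL, 4); (NULL, 8); (NULL, 9); (NULL, 9)

FULL OUTER JOIN keeps every row from both sides; unmatched rows get NULL for the other side's columns.
Matching on c.cust_id = o.cust_id. A NULL in a compared column never satisfies the condition.
- c[0] cust_id=8 → 1 match(es) in o → 1 row(s).
- c[1] cust_id=NULL → no match; kept with NULLs on the o side.
- c[2] cust_id=6 → no match; kept with NULLs on the o side.
- c[3] cust_id=5 → no match; kept with NULLs on the o side.
- c[4] cust_id=3 → 1 match(es) in o → 1 row(s).
- c[5] cust_id=6 → no match; kept with NULLs on the o side.
- c[6] cust_id=3 → 1 match(es) in o → 1 row(s).
- c[7] cust_id=2 → no match; kept with NULLs on the o side.
- c[8] cust_id=8 → 1 match(es) in o → 1 row(s).
- plus 4 unmatched o row(s), each kept with NULL c columns.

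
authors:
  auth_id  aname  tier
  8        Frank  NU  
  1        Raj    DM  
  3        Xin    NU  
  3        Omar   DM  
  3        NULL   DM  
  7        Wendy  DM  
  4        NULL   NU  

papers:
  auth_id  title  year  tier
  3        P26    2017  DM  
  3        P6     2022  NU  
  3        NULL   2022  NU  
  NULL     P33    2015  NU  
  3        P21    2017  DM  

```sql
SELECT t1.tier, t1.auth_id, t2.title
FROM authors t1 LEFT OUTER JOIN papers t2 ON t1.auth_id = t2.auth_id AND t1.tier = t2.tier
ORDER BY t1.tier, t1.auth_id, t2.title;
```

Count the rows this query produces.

10

LEFT JOIN keeps every row from `authors`; unmatched rows get NULL for `papers`'s columns.
Matching on t1.auth_id = t2.auth_id AND t1.tier = t2.tier. A NULL in a compared column never satisfies the condition.
Matched pairs: 6; unmatched t1 rows kept: 4.
Total: 6 matched + 4 padded = 10 rows.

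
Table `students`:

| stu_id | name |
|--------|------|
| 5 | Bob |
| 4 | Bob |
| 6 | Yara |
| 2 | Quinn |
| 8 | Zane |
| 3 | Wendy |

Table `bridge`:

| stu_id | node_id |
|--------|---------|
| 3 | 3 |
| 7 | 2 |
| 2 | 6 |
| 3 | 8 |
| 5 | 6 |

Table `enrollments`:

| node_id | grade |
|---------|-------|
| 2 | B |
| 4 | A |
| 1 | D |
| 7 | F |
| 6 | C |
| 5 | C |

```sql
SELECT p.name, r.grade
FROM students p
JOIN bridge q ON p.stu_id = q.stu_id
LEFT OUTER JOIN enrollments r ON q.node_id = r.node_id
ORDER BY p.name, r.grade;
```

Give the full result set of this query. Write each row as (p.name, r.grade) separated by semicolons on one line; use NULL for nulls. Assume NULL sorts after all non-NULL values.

(Bob, C); (Quinn, C); (Wendy, NULL); (Wendy, NULL)

Step 1 — p INNER JOIN q on stu_id → 4 row(s).
Then LEFT JOIN `enrollments r` on node_id: each of those 4 rows is kept; rows whose q.node_id has no match in r get NULL for r's columns.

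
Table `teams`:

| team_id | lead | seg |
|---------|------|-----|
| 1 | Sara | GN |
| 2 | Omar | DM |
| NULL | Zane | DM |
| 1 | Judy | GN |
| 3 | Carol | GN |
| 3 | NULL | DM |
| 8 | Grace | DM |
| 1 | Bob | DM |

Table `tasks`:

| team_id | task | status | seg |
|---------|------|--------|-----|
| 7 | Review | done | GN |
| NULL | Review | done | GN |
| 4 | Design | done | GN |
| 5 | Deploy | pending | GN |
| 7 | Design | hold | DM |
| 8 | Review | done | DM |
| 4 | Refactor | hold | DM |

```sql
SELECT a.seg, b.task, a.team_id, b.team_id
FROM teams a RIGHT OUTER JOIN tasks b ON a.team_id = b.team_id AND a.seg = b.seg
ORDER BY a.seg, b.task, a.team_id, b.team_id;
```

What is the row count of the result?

7

RIGHT JOIN keeps every row from `tasks`; unmatched rows get NULL for `teams`'s columns.
Matching on a.team_id = b.team_id AND a.seg = b.seg. A NULL in a compared column never satisfies the condition.
- a (team_id=1, seg=GN) has no partner in b.
- a (team_id=2, seg=DM) has no partner in b.
- a (team_id=NULL, seg=DM) has no partner in b.
- a (team_id=1, seg=GN) has no partner in b.
- a (team_id=3, seg=GN) has no partner in b.
- a (team_id=3, seg=DM) has no partner in b.
- a (team_id=8, seg=DM) pairs with 1 row(s) of b.
- a (team_id=1, seg=DM) has no partner in b.
- plus 6 unmatched b row(s), each kept with NULL a columns.
Total: 1 matched + 6 padded = 7 rows.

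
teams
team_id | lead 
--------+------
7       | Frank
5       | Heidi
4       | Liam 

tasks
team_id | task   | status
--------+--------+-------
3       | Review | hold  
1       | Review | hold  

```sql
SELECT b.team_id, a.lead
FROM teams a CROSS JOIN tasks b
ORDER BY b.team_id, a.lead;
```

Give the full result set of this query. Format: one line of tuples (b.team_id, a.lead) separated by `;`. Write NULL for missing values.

(1, Frank); (1, Heidi); (1, Liam); (3, Frank); (3, Heidi); (3, Liam)

CROSS JOIN pairs every row of `teams` with every row of `tasks`: 3 × 2 = 6 rows.
After projecting and ordering:
b.team_id | a.lead
1 | Frank
1 | Heidi
1 | Liam
3 | Frank
3 | Heidi
3 | Liam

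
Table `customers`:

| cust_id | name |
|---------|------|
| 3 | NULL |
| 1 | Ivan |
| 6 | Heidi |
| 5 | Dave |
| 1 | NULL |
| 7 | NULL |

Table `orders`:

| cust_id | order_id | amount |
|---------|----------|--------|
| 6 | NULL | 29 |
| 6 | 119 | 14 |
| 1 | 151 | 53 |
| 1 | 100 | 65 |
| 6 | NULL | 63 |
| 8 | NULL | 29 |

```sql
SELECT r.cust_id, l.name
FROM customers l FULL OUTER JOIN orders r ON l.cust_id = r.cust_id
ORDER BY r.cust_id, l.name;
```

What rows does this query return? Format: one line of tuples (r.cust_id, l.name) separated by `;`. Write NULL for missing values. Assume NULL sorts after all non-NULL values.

FULL OUTER JOIN keeps every row from both sides; unmatched rows get NULL for the other side's columns.
Matching on l.cust_id = r.cust_id.
- l (cust_id=3) has no partner → padded with NULL.
- l (cust_id=1) pairs with 2 row(s) of r.
- l (cust_id=6) pairs with 3 row(s) of r.
- l (cust_id=5) has no partner → padded with NULL.
- l (cust_id=1) pairs with 2 row(s) of r.
- l (cust_id=7) has no partner → padded with NULL.
- 1 row(s) from r found no l partner → padded with NULL.

(1, Ivan); (1, Ivan); (1, NULL); (1, NULL); (6, Heidi); (6, Heidi); (6, Heidi); (8, NULL); (NULL, Dave); (NULL, NULL); (NULL, NULL)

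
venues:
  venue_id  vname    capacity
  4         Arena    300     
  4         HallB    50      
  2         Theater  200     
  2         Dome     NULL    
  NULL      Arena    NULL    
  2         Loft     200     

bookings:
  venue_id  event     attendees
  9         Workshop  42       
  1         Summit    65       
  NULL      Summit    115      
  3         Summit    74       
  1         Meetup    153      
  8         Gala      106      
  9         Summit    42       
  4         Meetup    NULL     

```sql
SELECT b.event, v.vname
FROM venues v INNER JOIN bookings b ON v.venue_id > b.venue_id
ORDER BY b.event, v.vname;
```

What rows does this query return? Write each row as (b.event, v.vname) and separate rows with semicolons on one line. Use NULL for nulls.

INNER JOIN keeps only pairs where the ON condition holds.
Matching on v.venue_id > b.venue_id. A NULL in a compared column never satisfies the condition.
- v (venue_id=4) pairs with 3 row(s) of b.
- v (venue_id=4) pairs with 3 row(s) of b.
- v (venue_id=2) pairs with 2 row(s) of b.
- v (venue_id=2) pairs with 2 row(s) of b.
- v (venue_id=NULL) has no partner → excluded.
- v (venue_id=2) pairs with 2 row(s) of b.

(Meetup, Arena); (Meetup, Dome); (Meetup, HallB); (Meetup, Loft); (Meetup, Theater); (Summit, Arena); (Summit, Arena); (Summit, Dome); (Summit, HallB); (Summit, HallB); (Summit, Loft); (Summit, Theater)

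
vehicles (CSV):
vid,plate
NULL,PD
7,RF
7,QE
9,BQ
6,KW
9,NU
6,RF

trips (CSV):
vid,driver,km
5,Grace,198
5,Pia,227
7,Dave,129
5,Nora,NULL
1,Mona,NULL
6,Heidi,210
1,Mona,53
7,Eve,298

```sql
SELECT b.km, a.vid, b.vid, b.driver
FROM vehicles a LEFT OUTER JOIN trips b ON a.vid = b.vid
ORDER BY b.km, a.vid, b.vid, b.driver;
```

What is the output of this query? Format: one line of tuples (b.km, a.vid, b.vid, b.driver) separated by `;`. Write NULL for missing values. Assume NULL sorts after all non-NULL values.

(129, 7, 7, Dave); (129, 7, 7, Dave); (210, 6, 6, Heidi); (210, 6, 6, Heidi); (298, 7, 7, Eve); (298, 7, 7, Eve); (NULL, 9, NULL, NULL); (NULL, 9, NULL, NULL); (NULL, NULL, NULL, NULL)

LEFT JOIN keeps every row from `vehicles`; unmatched rows get NULL for `trips`'s columns.
Matching on a.vid = b.vid. A NULL in a compared column never satisfies the condition.
- vid=NULL: no b row matches, row kept with b columns NULL.
- vid=7: 2 matching b row(s), so 2 row(s) emitted.
- vid=7: 2 matching b row(s), so 2 row(s) emitted.
- vid=9: no b row matches, row kept with b columns NULL.
- vid=6: 1 matching b row(s), so 1 row(s) emitted.
- vid=9: no b row matches, row kept with b columns NULL.
- vid=6: 1 matching b row(s), so 1 row(s) emitted.
After projecting and ordering:
b.km | a.vid | b.vid | b.driver
129 | 7 | 7 | Dave
129 | 7 | 7 | Dave
210 | 6 | 6 | Heidi
210 | 6 | 6 | Heidi
298 | 7 | 7 | Eve
298 | 7 | 7 | Eve
NULL | 9 | NULL | NULL
NULL | 9 | NULL | NULL
NULL | NULL | NULL | NULL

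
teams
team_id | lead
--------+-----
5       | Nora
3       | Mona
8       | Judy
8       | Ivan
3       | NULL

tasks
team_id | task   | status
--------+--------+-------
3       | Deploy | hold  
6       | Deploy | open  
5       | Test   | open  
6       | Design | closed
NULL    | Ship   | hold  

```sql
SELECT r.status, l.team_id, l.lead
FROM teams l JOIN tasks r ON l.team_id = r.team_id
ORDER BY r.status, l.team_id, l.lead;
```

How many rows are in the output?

3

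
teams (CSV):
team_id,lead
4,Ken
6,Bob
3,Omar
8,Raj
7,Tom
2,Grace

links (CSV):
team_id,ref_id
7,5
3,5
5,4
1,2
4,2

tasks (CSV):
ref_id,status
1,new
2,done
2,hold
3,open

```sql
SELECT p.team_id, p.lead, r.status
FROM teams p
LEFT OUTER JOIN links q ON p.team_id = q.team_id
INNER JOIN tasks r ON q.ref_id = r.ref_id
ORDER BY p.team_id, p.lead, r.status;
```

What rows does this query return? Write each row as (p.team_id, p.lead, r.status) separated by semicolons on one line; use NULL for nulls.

(4, Ken, done); (4, Ken, hold)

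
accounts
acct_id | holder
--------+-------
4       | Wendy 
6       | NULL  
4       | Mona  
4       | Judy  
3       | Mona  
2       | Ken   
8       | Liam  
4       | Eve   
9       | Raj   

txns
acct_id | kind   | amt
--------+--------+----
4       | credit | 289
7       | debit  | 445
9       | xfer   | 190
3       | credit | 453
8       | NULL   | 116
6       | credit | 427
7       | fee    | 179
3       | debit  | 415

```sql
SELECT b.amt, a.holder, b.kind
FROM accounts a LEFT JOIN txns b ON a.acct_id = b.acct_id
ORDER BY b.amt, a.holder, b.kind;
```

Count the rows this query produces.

10

LEFT JOIN keeps every row from `accounts`; unmatched rows get NULL for `txns`'s columns.
Matching on a.acct_id = b.acct_id.
- a (acct_id=4) pairs with 1 row(s) of b.
- a (acct_id=6) pairs with 1 row(s) of b.
- a (acct_id=4) pairs with 1 row(s) of b.
- a (acct_id=4) pairs with 1 row(s) of b.
- a (acct_id=3) pairs with 2 row(s) of b.
- a (acct_id=2) has no partner → padded with NULL.
- a (acct_id=8) pairs with 1 row(s) of b.
- a (acct_id=4) pairs with 1 row(s) of b.
- a (acct_id=9) pairs with 1 row(s) of b.
Total: 9 matched + 1 padded = 10 rows.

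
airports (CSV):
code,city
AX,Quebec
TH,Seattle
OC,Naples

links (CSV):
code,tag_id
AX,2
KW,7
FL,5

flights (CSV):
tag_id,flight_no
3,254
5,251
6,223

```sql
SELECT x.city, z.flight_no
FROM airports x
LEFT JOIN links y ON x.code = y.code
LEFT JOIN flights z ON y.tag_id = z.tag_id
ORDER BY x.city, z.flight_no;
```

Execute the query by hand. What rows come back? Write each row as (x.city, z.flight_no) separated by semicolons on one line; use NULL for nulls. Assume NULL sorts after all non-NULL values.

(Naples, NULL); (Quebec, NULL); (Seattle, NULL)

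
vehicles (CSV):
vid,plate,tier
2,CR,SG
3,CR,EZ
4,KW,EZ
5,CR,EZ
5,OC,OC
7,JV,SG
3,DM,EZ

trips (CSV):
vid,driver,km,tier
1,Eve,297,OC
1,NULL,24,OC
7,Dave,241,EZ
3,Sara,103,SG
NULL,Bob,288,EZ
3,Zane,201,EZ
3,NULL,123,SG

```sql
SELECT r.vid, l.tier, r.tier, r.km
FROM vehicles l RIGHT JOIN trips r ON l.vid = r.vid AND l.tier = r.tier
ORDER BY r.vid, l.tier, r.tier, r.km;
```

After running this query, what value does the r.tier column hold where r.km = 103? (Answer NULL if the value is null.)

SG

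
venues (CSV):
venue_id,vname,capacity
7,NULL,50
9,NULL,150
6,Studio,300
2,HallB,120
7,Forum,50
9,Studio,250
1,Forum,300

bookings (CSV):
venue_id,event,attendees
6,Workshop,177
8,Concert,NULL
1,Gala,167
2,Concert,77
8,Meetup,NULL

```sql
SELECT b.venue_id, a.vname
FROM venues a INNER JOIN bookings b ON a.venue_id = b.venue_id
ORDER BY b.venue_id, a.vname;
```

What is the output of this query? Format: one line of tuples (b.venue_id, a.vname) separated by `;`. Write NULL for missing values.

(1, Forum); (2, HallB); (6, Studio)

INNER JOIN keeps only pairs where the ON condition holds.
Matching on a.venue_id = b.venue_id.
Matched pairs: 3.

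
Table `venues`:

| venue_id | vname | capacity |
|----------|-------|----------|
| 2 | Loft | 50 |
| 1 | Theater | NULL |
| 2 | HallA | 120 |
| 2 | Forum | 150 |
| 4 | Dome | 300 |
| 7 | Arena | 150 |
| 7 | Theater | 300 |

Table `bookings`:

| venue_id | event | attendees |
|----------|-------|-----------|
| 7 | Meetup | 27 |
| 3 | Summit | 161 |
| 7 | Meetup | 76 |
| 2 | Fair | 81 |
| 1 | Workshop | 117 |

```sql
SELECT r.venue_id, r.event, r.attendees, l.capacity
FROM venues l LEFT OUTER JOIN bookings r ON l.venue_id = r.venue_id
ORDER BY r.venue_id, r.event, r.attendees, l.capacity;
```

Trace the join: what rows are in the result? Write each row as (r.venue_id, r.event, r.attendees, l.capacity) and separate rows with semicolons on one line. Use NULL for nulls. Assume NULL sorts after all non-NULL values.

LEFT JOIN keeps every row from `venues`; unmatched rows get NULL for `bookings`'s columns.
Matching on l.venue_id = r.venue_id.
- venue_id=2: 1 matching r row(s), so 1 row(s) emitted.
- venue_id=1: 1 matching r row(s), so 1 row(s) emitted.
- venue_id=2: 1 matching r row(s), so 1 row(s) emitted.
- venue_id=2: 1 matching r row(s), so 1 row(s) emitted.
- venue_id=4: no r row matches, row kept with r columns NULL.
- venue_id=7: 2 matching r row(s), so 2 row(s) emitted.
- venue_id=7: 2 matching r row(s), so 2 row(s) emitted.
After projecting and ordering:
r.venue_id | r.event | r.attendees | l.capacity
1 | Workshop | 117 | NULL
2 | Fair | 81 | 50
2 | Fair | 81 | 120
2 | Fair | 81 | 150
7 | Meetup | 27 | 150
7 | Meetup | 27 | 300
7 | Meetup | 76 | 150
7 | Meetup | 76 | 300
NULL | NULL | NULL | 300

(1, Workshop, 117, NULL); (2, Fair, 81, 50); (2, Fair, 81, 120); (2, Fair, 81, 150); (7, Meetup, 27, 150); (7, Meetup, 27, 300); (7, Meetup, 76, 150); (7, Meetup, 76, 300); (NULL, NULL, NULL, 300)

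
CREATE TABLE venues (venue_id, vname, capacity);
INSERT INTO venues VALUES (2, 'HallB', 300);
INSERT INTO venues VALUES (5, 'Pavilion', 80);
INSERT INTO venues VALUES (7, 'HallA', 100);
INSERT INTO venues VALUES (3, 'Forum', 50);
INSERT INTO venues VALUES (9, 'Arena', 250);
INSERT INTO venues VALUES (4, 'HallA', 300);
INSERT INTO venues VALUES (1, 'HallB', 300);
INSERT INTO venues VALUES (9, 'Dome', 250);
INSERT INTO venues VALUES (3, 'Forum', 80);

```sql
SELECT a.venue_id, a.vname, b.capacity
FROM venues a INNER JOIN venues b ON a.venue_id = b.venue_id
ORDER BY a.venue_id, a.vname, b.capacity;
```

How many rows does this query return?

13

INNER JOIN keeps only pairs where the ON condition holds.
Matching on a.venue_id = b.venue_id.
Matched pairs: 13.
Total: 13 rows.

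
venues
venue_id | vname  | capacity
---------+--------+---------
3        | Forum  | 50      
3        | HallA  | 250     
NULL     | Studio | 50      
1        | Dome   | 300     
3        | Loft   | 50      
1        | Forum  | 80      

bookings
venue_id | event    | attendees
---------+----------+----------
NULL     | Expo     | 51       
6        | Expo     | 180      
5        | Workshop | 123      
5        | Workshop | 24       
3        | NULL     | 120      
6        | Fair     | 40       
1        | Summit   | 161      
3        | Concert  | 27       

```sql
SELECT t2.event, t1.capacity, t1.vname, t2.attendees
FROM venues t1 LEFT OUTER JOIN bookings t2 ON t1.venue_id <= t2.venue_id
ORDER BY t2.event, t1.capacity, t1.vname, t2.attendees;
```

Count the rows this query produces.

33

LEFT JOIN keeps every row from `venues`; unmatched rows get NULL for `bookings`'s columns.
Matching on t1.venue_id <= t2.venue_id. A NULL in a compared column never satisfies the condition.
Matched pairs: 32; unmatched t1 rows kept: 1.
Total: 32 matched + 1 padded = 33 rows.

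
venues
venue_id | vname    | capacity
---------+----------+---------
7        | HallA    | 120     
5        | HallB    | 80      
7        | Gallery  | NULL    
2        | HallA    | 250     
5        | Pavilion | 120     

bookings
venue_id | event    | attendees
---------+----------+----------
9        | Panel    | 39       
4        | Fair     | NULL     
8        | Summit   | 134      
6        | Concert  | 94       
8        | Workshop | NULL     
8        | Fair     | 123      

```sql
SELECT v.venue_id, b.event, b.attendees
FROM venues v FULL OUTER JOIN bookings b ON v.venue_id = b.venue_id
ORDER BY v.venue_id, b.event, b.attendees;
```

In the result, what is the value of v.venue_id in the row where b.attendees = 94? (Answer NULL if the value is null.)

FULL OUTER JOIN keeps every row from both sides; unmatched rows get NULL for the other side's columns.
Matching on v.venue_id = b.venue_id.
Matched pairs: 0; unmatched v rows kept: 5; unmatched b rows kept: 6.

NULL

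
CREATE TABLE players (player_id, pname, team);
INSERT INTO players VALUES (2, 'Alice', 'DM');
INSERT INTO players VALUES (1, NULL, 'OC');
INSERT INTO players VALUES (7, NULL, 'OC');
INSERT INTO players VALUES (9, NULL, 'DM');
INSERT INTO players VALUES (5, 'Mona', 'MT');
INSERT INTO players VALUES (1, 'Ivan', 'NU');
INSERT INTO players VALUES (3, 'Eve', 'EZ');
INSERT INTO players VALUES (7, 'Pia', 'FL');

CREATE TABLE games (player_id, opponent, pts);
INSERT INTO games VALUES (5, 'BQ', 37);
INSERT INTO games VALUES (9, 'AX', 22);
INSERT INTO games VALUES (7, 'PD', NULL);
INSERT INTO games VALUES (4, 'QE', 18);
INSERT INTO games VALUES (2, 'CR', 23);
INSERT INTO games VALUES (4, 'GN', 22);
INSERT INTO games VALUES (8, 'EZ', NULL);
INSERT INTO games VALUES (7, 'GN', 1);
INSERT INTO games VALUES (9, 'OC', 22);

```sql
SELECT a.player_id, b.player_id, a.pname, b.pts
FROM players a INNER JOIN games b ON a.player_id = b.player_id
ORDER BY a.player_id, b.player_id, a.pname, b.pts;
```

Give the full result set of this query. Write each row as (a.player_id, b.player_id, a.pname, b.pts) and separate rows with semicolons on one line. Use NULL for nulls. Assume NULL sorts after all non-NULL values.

(2, 2, Alice, 23); (5, 5, Mona, 37); (7, 7, Pia, 1); (7, 7, Pia, NULL); (7, 7, NULL, 1); (7, 7, NULL, NULL); (9, 9, NULL, 22); (9, 9, NULL, 22)

INNER JOIN keeps only pairs where the ON condition holds.
Matching on a.player_id = b.player_id.
- a (player_id=2) pairs with 1 row(s) of b.
- a (player_id=1) has no partner → excluded.
- a (player_id=7) pairs with 2 row(s) of b.
- a (player_id=9) pairs with 2 row(s) of b.
- a (player_id=5) pairs with 1 row(s) of b.
- a (player_id=1) has no partner → excluded.
- a (player_id=3) has no partner → excluded.
- a (player_id=7) pairs with 2 row(s) of b.
After projecting and ordering:
a.player_id | b.player_id | a.pname | b.pts
2 | 2 | Alice | 23
5 | 5 | Mona | 37
7 | 7 | Pia | 1
7 | 7 | Pia | NULL
7 | 7 | NULL | 1
7 | 7 | NULL | NULL
9 | 9 | NULL | 22
9 | 9 | NULL | 22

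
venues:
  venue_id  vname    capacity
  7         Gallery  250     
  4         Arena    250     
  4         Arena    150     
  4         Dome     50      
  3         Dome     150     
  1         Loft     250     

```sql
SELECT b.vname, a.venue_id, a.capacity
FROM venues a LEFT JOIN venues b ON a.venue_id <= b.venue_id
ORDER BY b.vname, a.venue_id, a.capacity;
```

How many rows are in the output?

LEFT JOIN keeps every row from `venues a`; unmatched rows get NULL for `venues b`'s columns.
Matching on a.venue_id <= b.venue_id.
Matched pairs: 24; unmatched a rows kept: 0.
Total: 24 rows.

24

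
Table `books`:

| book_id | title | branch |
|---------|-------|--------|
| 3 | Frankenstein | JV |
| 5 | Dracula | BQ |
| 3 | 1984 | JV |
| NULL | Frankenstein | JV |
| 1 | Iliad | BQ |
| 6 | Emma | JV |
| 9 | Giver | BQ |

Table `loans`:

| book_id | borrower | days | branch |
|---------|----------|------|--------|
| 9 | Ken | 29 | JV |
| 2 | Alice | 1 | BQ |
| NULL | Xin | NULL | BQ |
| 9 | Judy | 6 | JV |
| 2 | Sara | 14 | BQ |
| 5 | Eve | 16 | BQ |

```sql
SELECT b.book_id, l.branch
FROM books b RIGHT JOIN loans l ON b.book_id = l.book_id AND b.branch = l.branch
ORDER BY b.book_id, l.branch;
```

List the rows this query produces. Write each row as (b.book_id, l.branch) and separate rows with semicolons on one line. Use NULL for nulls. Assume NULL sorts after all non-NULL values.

RIGHT JOIN keeps every row from `loans`; unmatched rows get NULL for `books`'s columns.
Matching on b.book_id = l.book_id AND b.branch = l.branch. A NULL in a compared column never satisfies the condition.
Matched pairs: 1; unmatched l rows kept: 5.

(5, BQ); (NULL, BQ); (NULL, BQ); (NULL, BQ); (NULL, JV); (NULL, JV)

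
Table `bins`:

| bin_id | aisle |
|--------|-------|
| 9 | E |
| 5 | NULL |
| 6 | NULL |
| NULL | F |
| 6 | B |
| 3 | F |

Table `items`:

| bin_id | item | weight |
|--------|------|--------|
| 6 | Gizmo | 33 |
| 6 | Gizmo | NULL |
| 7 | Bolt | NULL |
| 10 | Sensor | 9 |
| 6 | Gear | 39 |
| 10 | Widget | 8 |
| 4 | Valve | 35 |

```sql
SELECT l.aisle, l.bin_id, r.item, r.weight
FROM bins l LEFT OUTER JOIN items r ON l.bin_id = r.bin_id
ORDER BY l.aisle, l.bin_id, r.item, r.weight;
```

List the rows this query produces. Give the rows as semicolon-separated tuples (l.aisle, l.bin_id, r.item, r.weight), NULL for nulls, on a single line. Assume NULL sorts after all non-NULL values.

LEFT JOIN keeps every row from `bins`; unmatched rows get NULL for `items`'s columns.
Matching on l.bin_id = r.bin_id. A NULL in a compared column never satisfies the condition.
Matched pairs: 6; unmatched l rows kept: 4.

(B, 6, Gear, 39); (B, 6, Gizmo, 33); (B, 6, Gizmo, NULL); (E, 9, NULL, NULL); (F, 3, NULL, NULL); (F, NULL, NULL, NULL); (NULL, 5, NULL, NULL); (NULL, 6, Gear, 39); (NULL, 6, Gizmo, 33); (NULL, 6, Gizmo, NULL)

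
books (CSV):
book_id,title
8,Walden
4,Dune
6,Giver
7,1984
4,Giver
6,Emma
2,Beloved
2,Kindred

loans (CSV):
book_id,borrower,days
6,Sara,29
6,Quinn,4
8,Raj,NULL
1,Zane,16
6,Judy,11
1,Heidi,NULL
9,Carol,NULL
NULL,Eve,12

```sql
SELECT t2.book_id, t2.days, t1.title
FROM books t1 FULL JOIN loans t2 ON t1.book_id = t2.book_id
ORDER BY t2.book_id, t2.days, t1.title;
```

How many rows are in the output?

FULL OUTER JOIN keeps every row from both sides; unmatched rows get NULL for the other side's columns.
Matching on t1.book_id = t2.book_id. A NULL in a compared column never satisfies the condition.
- book_id=8: 1 matching t2 row(s), so 1 row(s) emitted.
- book_id=4: no t2 row matches, row kept with t2 columns NULL.
- book_id=6: 3 matching t2 row(s), so 3 row(s) emitted.
- book_id=7: no t2 row matches, row kept with t2 columns NULL.
- book_id=4: no t2 row matches, row kept with t2 columns NULL.
- book_id=6: 3 matching t2 row(s), so 3 row(s) emitted.
- book_id=2: no t2 row matches, row kept with t2 columns NULL.
- book_id=2: no t2 row matches, row kept with t2 columns NULL.
- 4 t2 row(s) had no t1 match → kept, t1 columns NULL.
Total: 7 matched + 9 padded = 16 rows.

16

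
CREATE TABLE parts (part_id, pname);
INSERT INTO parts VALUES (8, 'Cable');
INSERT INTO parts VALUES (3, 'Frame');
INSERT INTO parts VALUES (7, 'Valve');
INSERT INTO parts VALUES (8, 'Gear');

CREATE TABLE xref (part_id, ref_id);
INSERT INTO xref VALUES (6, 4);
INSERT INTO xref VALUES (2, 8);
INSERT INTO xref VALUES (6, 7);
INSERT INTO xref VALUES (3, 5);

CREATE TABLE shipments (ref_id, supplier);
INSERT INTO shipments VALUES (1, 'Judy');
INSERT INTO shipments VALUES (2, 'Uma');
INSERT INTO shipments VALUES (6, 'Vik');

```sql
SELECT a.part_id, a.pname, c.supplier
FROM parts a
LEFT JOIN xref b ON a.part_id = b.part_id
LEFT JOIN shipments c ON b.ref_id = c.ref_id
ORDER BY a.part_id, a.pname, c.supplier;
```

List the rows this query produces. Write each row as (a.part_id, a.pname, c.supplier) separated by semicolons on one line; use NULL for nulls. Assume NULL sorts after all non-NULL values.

(3, Frame, NULL); (7, Valve, NULL); (8, Cable, NULL); (8, Gear, NULL)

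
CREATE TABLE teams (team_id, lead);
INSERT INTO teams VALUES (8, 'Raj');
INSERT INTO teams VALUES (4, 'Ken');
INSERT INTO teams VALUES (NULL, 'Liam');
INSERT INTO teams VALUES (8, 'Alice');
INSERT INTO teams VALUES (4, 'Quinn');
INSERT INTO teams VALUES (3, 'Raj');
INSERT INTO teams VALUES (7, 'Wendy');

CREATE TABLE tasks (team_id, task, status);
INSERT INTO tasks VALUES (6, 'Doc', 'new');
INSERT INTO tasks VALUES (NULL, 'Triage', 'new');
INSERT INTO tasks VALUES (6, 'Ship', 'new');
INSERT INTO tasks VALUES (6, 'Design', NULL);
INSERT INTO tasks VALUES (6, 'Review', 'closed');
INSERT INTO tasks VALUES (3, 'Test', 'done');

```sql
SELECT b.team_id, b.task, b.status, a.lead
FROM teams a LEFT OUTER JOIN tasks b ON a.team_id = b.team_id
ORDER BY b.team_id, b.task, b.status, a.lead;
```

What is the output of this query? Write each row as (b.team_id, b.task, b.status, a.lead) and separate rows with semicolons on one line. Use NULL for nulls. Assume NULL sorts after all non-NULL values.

(3, Test, done, Raj); (NULL, NULL, NULL, Alice); (NULL, NULL, NULL, Ken); (NULL, NULL, NULL, Liam); (NULL, NULL, NULL, Quinn); (NULL, NULL, NULL, Raj); (NULL, NULL, NULL, Wendy)

LEFT JOIN keeps every row from `teams`; unmatched rows get NULL for `tasks`'s columns.
Matching on a.team_id = b.team_id. A NULL in a compared column never satisfies the condition.
Matched pairs: 1; unmatched a rows kept: 6.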